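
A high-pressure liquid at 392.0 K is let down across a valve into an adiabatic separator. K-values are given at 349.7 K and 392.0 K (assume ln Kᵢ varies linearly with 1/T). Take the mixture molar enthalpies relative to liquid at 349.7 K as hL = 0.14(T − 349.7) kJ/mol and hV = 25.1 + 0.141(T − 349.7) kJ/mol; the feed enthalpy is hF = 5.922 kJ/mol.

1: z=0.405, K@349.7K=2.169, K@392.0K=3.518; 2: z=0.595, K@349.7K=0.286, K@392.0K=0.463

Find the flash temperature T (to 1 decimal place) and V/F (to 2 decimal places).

T = 359.1 K, V/F = 0.18

Adiabatic flash: solve Rachford–Rice at each trial T, then check hF = ψ·hV(T) + (1−ψ)·hL(T).
  T = 349.7 K: K = (2.169, 0.286), RR gives ψ = 0.058, H_out = 1.462 kJ/mol
  T = 392.0 K: K = (3.518, 0.463), RR gives ψ = 0.518, H_out = 18.943 kJ/mol
  T = 370.9 K: K = (2.802, 0.369), RR gives ψ = 0.312, H_out = 10.802 kJ/mol
  T = 360.3 K: K = (2.475, 0.326), RR gives ψ = 0.198, H_out = 6.444 kJ/mol
  T = 355.0 K: K = (2.319, 0.306), RR gives ψ = 0.132, H_out = 4.063 kJ/mol
  T = 357.6 K: K = (2.395, 0.316), RR gives ψ = 0.165, H_out = 5.254 kJ/mol
  T = 359.0 K: K = (2.436, 0.321), RR gives ψ = 0.182, H_out = 5.877 kJ/mol
Linear interpolation between T = 359.0 (H_out = 5.877) and T = 360.3 (H_out = 6.444) on hF = 5.922 gives T ≈ 359.1 K, at which ψ = 0.18.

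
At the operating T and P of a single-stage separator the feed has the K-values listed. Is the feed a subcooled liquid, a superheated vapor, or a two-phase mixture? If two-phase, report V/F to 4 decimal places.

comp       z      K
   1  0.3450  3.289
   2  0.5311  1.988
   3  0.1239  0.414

superheated vapor

ΣzᵢKᵢ = 2.2418; Σzᵢ/Kᵢ = 0.6713.
Since Σzᵢ/Kᵢ < 1 the mixture is above its dew point — single vapor phase.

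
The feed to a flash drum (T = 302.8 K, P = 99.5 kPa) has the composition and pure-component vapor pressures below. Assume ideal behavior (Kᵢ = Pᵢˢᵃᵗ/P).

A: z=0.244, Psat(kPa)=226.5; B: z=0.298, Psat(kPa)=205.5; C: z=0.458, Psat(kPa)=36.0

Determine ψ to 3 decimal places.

ψ = 0.453

Raoult's law: Kᵢ = Pᵢˢᵃᵗ/P = Pᵢˢᵃᵗ/99.5.
  K_A = 226.5/99.5 = 2.27638, K_B = 205.5/99.5 = 2.06533, K_C = 36.0/99.5 = 0.36181
Newton–Raphson from ψ = 0.5:
  ψ = 0.500: g = -0.0320, g' = -0.694 → ψ = 0.454
  ψ = 0.454: g = -0.0003, g' = -0.683 → ψ = 0.453
Converged at ψ = 0.453.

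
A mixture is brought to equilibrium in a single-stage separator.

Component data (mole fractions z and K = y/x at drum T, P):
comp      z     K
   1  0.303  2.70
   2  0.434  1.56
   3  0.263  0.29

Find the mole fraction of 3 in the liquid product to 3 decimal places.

Rachford–Rice: g(β) = Σ zᵢ(Kᵢ−1)/(1+β(Kᵢ−1)) = 0.
g(0) = ΣzᵢKᵢ − 1 = 0.571 and g(1) = 1 − Σzᵢ/Kᵢ = -0.297, so a root lies in (0, 1).
Iterate (Newton) starting at β = 0.5:
  β = 0.500: g = 0.1788, g' = -0.658 → β = 0.772
  β = 0.772: g = -0.0207, g' = -0.879 → β = 0.748
Converged at β = 0.748.
Compositions from xᵢ = zᵢ/(1+β(Kᵢ−1)), yᵢ = Kᵢxᵢ:
  1: x = 0.133, y = 0.360
  2: x = 0.306, y = 0.477
  3: x = 0.561, y = 0.163

x_3 = 0.561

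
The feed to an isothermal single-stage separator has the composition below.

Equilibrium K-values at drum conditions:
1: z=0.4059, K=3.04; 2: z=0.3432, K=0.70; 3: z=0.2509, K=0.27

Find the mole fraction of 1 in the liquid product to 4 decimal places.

x_1 = 0.2008

Rachford–Rice: g(ψ) = Σ zᵢ(Kᵢ−1)/(1+ψ(Kᵢ−1)) = 0.
g(0) = ΣzᵢKᵢ − 1 = 0.5419 and g(1) = 1 − Σzᵢ/Kᵢ = -0.5531, so a root lies in (0, 1).
Newton iteration, ψ⁰ = 0.7:
  ψ = 0.7000: g = -0.16385, g' = -0.8952 → ψ = 0.5170
  ψ = 0.5170: g = -0.01302, g' = -0.7883 → ψ = 0.5005
Converged at ψ = 0.5004.
Compositions from xᵢ = zᵢ/(1+ψ(Kᵢ−1)), yᵢ = Kᵢxᵢ:
  1: x = 0.2008, y = 0.6106
  2: x = 0.4038, y = 0.2827
  3: x = 0.3953, y = 0.1067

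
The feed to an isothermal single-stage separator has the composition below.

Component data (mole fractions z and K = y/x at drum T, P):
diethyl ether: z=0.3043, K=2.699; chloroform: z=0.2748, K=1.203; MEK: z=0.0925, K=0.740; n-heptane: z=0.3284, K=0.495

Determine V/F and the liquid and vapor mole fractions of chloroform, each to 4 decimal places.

V/F = 0.6977, x_chloroform = 0.2407, y_chloroform = 0.2896

Material balance + equilibrium reduce to Σ zᵢ(Kᵢ−1)/(1+V/F(Kᵢ−1)) = 0.
Feasibility: ΣzᵢKᵢ = 1.3829, Σzᵢ/Kᵢ = 1.1296 — both > 1, two phases present.
Newton–Raphson from V/F = 0.5:
  V/F = 0.5000: g = 0.08068, g' = -0.4243 → V/F = 0.6902
  V/F = 0.6902: g = 0.00303, g' = -0.4014 → V/F = 0.6977
Converged at V/F = 0.6977.
Compositions from xᵢ = zᵢ/(1+V/F(Kᵢ−1)), yᵢ = Kᵢxᵢ:
  diethyl ether: x = 0.1392, y = 0.3758
  chloroform: x = 0.2407, y = 0.2896
  MEK: x = 0.1130, y = 0.0836
  n-heptane: x = 0.5070, y = 0.2510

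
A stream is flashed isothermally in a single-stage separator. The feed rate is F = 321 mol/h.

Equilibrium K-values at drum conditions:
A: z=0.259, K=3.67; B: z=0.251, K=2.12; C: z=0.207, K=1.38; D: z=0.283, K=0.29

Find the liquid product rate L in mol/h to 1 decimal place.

L = 75.5 mol/h

Rachford–Rice: g(β) = Σ zᵢ(Kᵢ−1)/(1+β(Kᵢ−1)) = 0.
g(0) = ΣzᵢKᵢ − 1 = 0.850 and g(1) = 1 − Σzᵢ/Kᵢ = -0.315, so a root lies in (0, 1).
Newton–Raphson from β = 0.3:
  β = 0.300: g = 0.4097, g' = -1.000 → β = 0.710
  β = 0.710: g = 0.0525, g' = -0.916 → β = 0.767
  β = 0.767: g = -0.0021, g' = -0.995 → β = 0.765
Converged at β = 0.765.
Then V = β·F = 0.7648·321 = 245.5 mol/h and L = F − V = 75.5 mol/h.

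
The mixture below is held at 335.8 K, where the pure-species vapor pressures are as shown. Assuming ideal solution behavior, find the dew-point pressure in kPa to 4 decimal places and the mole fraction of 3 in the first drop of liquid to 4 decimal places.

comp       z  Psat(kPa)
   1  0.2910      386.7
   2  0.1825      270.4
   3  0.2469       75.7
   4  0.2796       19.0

Pdew = 51.5337 kPa, x_3 = 0.1681

At the dew point ψ → 1, so Σzᵢ/Kᵢ = 1 with Kᵢ = Pᵢˢᵃᵗ/P ⇒ 1/P = Σzᵢ/Pᵢˢᵃᵗ.
1/P = 0.2910/386.7 + 0.1825/270.4 + 0.2469/75.7 + 0.2796/19.0 = 0.0194048 ⇒ P = 51.5337 kPa
xᵢ = zᵢP/Pᵢˢᵃᵗ ⇒ x_3 = 0.2469·51.5337/75.7 = 0.1681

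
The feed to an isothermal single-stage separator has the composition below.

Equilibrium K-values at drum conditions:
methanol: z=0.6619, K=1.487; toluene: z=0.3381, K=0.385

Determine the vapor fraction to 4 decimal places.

Material balance + equilibrium reduce to Σ zᵢ(Kᵢ−1)/(1+ψ(Kᵢ−1)) = 0.
Feasibility: ΣzᵢKᵢ = 1.1144, Σzᵢ/Kᵢ = 1.3233 — both > 1, two phases present.
Newton–Raphson from ψ = 0.5:
  ψ = 0.5000: g = -0.04104, g' = -0.3682 → ψ = 0.3885
  ψ = 0.3885: g = -0.00216, g' = -0.3318 → ψ = 0.3820
Converged at ψ = 0.3820.

ψ = 0.3820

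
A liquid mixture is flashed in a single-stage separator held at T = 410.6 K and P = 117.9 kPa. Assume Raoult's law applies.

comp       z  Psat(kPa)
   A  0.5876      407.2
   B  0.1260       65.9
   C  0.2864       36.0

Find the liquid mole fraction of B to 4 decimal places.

Raoult's law: Kᵢ = Pᵢˢᵃᵗ/P = Pᵢˢᵃᵗ/117.9.
  K_A = 407.2/117.9 = 3.453774, K_B = 65.9/117.9 = 0.558948, K_C = 36.0/117.9 = 0.305344
Material balance + equilibrium reduce to Σ zᵢ(Kᵢ−1)/(1+β(Kᵢ−1)) = 0.
Check two-phase: ΣzᵢKᵢ = 2.1873 > 1 and Σzᵢ/Kᵢ = 1.3335 > 1, so g(0) = 1.1873 > 0 and g(1) = -0.3335 < 0.
Newton–Raphson from β = 0.5:
  β = 0.5000: g = 0.27135, g' = -1.0782 → β = 0.7517
  β = 0.7517: g = 0.00742, g' = -1.0974 → β = 0.7584
Converged at β = 0.7584.
Compositions from xᵢ = zᵢ/(1+β(Kᵢ−1)), yᵢ = Kᵢxᵢ:
  A: x = 0.2054, y = 0.7094
  B: x = 0.1893, y = 0.1058
  C: x = 0.6053, y = 0.1848

x_B = 0.1893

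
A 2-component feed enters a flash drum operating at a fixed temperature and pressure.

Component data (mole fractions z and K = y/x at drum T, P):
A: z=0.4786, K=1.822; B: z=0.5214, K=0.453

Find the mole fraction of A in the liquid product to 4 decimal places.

Rachford–Rice: g(V/F) = Σ zᵢ(Kᵢ−1)/(1+V/F(Kᵢ−1)) = 0.
g(0) = ΣzᵢKᵢ − 1 = 0.1082 and g(1) = 1 − Σzᵢ/Kᵢ = -0.4137, so a root lies in (0, 1).
Binary case is linear: z₁(K₁−1)(1+V/F(K₂−1)) + z₂(K₂−1)(1+V/F(K₁−1)) = 0
⇒ V/F = [z₁(K₁−1)+z₂(K₂−1)] / [−(K₁−1)(K₂−1)] = 0.10820/0.44963 = 0.2406
Compositions from xᵢ = zᵢ/(1+V/F(Kᵢ−1)), yᵢ = Kᵢxᵢ:
  A: x = 0.3996, y = 0.7280
  B: x = 0.6004, y = 0.2720

x_A = 0.3996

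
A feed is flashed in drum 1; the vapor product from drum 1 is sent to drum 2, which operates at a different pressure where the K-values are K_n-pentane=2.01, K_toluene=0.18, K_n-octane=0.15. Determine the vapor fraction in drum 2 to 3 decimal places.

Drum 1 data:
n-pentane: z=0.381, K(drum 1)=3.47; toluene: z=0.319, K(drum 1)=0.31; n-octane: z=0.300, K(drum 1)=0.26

Drum 1:
Newton–Raphson from ψ₁ = 0.4:
  ψ₁ = 0.400: g = -0.1460, g' = -1.209 → ψ₁ = 0.279
  ψ₁ = 0.279: g = 0.0044, g' = -1.308 → ψ₁ = 0.283
Converged at ψ₁ = 0.283.
Drum-1 compositions:
  n-pentane: x = 0.224, y = 0.779
  toluene: x = 0.396, y = 0.123
  n-octane: x = 0.379, y = 0.099
Drum-2 feed = drum-1 vapor: z₂ = (0.7785, 0.1229, 0.0986).
Drum 2:
Let ψ₂ = V/F and solve Σ zᵢ(Kᵢ−1)/(1+ψ₂(Kᵢ−1)) = 0.
Feasibility: ΣzᵢKᵢ = 1.602, Σzᵢ/Kᵢ = 1.727 — both > 1, two phases present.
Newton–Raphson from ψ₂ = 0.5:
  ψ₂ = 0.500: g = 0.2059, g' = -0.803 → ψ₂ = 0.756
  ψ₂ = 0.756: g = -0.0542, g' = -1.386 → ψ₂ = 0.717
  ψ₂ = 0.717: g = -0.0034, g' = -1.222 → ψ₂ = 0.714
Converged at ψ₂ = 0.714.
  n-pentane: x = 0.452, y = 0.909
  toluene: x = 0.297, y = 0.053
  n-octane: x = 0.251, y = 0.038

V/F (drum 2) = 0.714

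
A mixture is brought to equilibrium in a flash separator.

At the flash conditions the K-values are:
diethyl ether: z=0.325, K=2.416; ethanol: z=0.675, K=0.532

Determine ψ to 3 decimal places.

ψ = 0.218

Let ψ = V/F and solve Σ zᵢ(Kᵢ−1)/(1+ψ(Kᵢ−1)) = 0.
Check two-phase: ΣzᵢKᵢ = 1.144 > 1 and Σzᵢ/Kᵢ = 1.403 > 1, so g(0) = 0.144 > 0 and g(1) = -0.403 < 0.
Binary case is linear: z₁(K₁−1)(1+ψ(K₂−1)) + z₂(K₂−1)(1+ψ(K₁−1)) = 0
⇒ ψ = [z₁(K₁−1)+z₂(K₂−1)] / [−(K₁−1)(K₂−1)] = 0.1443/0.6627 = 0.218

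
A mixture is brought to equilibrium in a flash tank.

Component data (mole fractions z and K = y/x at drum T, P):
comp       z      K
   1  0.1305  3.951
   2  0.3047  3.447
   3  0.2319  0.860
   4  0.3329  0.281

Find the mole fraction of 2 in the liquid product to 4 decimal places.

Let ψ = V/F and solve Σ zᵢ(Kᵢ−1)/(1+ψ(Kᵢ−1)) = 0.
Feasibility: ΣzᵢKᵢ = 1.8589, Σzᵢ/Kᵢ = 1.5758 — both > 1, two phases present.
Newton iteration, ψ⁰ = 0.5:
  ψ = 0.5000: g = 0.08228, g' = -0.9792 → ψ = 0.5840
  ψ = 0.5840: g = 0.00037, g' = -0.9792 → ψ = 0.5844
Converged at ψ = 0.5844.
Compositions from xᵢ = zᵢ/(1+ψ(Kᵢ−1)), yᵢ = Kᵢxᵢ:
  1: x = 0.0479, y = 0.1892
  2: x = 0.1254, y = 0.4322
  3: x = 0.2526, y = 0.2172
  4: x = 0.5741, y = 0.1613

x_2 = 0.1254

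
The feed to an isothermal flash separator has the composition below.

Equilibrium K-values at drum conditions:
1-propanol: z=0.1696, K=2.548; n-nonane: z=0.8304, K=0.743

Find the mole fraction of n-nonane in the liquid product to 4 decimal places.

Newton iteration, V/F⁰ = 0.5:
  V/F = 0.5000: g = -0.09689, g' = -0.2014 → V/F = 0.0188
  V/F = 0.0188: g = 0.04066, g' = -0.4391 → V/F = 0.1114
  V/F = 0.1114: g = 0.00422, g' = -0.3538 → V/F = 0.1233
  V/F = 0.1233: g = 0.00005, g' = -0.3450 → V/F = 0.1235
Converged at V/F = 0.1235.
Compositions from xᵢ = zᵢ/(1+V/F(Kᵢ−1)), yᵢ = Kᵢxᵢ:
  1-propanol: x = 0.1424, y = 0.3628
  n-nonane: x = 0.8576, y = 0.6372

x_n-nonane = 0.8576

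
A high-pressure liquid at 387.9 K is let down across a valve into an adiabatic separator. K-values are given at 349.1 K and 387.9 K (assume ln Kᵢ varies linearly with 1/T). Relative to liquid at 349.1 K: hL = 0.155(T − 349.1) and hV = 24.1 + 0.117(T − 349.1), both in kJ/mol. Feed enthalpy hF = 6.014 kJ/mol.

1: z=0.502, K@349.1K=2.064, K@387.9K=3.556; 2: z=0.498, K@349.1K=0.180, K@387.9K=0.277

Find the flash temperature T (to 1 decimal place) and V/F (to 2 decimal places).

Adiabatic flash: solve Rachford–Rice at each trial T, then check hF = ψ·hV(T) + (1−ψ)·hL(T).
  T = 349.1 K: K = (2.064, 0.180), RR gives ψ = 0.144, H_out = 3.474 kJ/mol
  T = 387.9 K: K = (3.556, 0.277), RR gives ψ = 0.499, H_out = 17.315 kJ/mol
  T = 368.5 K: K = (2.748, 0.226), RR gives ψ = 0.364, H_out = 11.501 kJ/mol
  T = 358.8 K: K = (2.391, 0.202), RR gives ψ = 0.271, H_out = 7.940 kJ/mol
  T = 354.0 K: K = (2.225, 0.191), RR gives ψ = 0.214, H_out = 5.881 kJ/mol
  T = 356.4 K: K = (2.307, 0.197), RR gives ψ = 0.244, H_out = 6.942 kJ/mol
Linear interpolation between T = 354.0 (H_out = 5.881) and T = 356.4 (H_out = 6.942) on hF = 6.014 gives T ≈ 354.3 K, at which ψ = 0.22.

T = 354.3 K, V/F = 0.22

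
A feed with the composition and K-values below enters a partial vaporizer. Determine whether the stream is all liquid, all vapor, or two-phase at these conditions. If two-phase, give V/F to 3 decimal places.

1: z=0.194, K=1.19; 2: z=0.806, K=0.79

all liquid

ΣzᵢKᵢ = 0.868; Σzᵢ/Kᵢ = 1.183.
Since ΣzᵢKᵢ < 1 the mixture is below its bubble point — single liquid phase.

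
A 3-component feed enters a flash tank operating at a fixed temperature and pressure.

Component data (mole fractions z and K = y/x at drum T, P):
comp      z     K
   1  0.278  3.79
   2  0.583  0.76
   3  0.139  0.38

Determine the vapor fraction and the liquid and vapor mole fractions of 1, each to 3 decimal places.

ψ = 0.578, x_1 = 0.106, y_1 = 0.403

Material balance + equilibrium reduce to Σ zᵢ(Kᵢ−1)/(1+ψ(Kᵢ−1)) = 0.
Feasibility: ΣzᵢKᵢ = 1.550, Σzᵢ/Kᵢ = 1.206 — both > 1, two phases present.
Iterate (Newton) starting at ψ = 0.47:
  ψ = 0.470: g = 0.0562, g' = -0.554 → ψ = 0.572
  ψ = 0.572: g = 0.0033, g' = -0.495 → ψ = 0.578
Converged at ψ = 0.578.
Compositions from xᵢ = zᵢ/(1+ψ(Kᵢ−1)), yᵢ = Kᵢxᵢ:
  1: x = 0.106, y = 0.403
  2: x = 0.677, y = 0.514
  3: x = 0.217, y = 0.082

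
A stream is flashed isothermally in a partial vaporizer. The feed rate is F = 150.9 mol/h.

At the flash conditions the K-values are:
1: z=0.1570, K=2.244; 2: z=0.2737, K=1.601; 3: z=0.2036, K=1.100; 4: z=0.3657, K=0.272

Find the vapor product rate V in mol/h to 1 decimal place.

Material balance + equilibrium reduce to Σ zᵢ(Kᵢ−1)/(1+V/F(Kᵢ−1)) = 0.
Check two-phase: ΣzᵢKᵢ = 1.1139 > 1 and Σzᵢ/Kᵢ = 1.7705 > 1, so g(0) = 0.1139 > 0 and g(1) = -0.7705 < 0.
Iterate (Newton) starting at V/F = 0.32:
  V/F = 0.3200: g = -0.04970, g' = -0.5252 → V/F = 0.2254
  V/F = 0.2254: g = -0.00116, g' = -0.5042 → V/F = 0.2231
Converged at V/F = 0.2231.
Then V = V/F·F = 0.2231·150.9 = 33.7 mol/h and L = F − V = 117.2 mol/h.

V = 33.7 mol/h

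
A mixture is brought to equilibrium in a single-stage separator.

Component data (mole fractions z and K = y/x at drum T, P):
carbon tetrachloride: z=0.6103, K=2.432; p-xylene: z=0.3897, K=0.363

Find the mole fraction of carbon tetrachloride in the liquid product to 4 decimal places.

x_carbon tetrachloride = 0.3079

Rachford–Rice: g(V/F) = Σ zᵢ(Kᵢ−1)/(1+V/F(Kᵢ−1)) = 0.
g(0) = ΣzᵢKᵢ − 1 = 0.6257 and g(1) = 1 − Σzᵢ/Kᵢ = -0.3245, so a root lies in (0, 1).
Binary case is linear: z₁(K₁−1)(1+V/F(K₂−1)) + z₂(K₂−1)(1+V/F(K₁−1)) = 0
⇒ V/F = [z₁(K₁−1)+z₂(K₂−1)] / [−(K₁−1)(K₂−1)] = 0.62571/0.91218 = 0.6859
Compositions from xᵢ = zᵢ/(1+V/F(Kᵢ−1)), yᵢ = Kᵢxᵢ:
  carbon tetrachloride: x = 0.3079, y = 0.7488
  p-xylene: x = 0.6921, y = 0.2512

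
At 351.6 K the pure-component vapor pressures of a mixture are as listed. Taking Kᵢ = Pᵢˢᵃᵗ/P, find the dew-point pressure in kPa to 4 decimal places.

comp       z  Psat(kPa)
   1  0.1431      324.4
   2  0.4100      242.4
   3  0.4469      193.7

At the dew point ψ → 1, so Σzᵢ/Kᵢ = 1 with Kᵢ = Pᵢˢᵃᵗ/P ⇒ 1/P = Σzᵢ/Pᵢˢᵃᵗ.
1/P = 0.1431/324.4 + 0.4100/242.4 + 0.4469/193.7 = 0.0044397 ⇒ P = 225.2396 kPa

Pdew = 225.2396 kPa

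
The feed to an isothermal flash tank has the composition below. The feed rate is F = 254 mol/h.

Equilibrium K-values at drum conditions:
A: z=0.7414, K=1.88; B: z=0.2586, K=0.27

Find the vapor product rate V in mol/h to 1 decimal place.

V = 183.3 mol/h

Material balance + equilibrium reduce to Σ zᵢ(Kᵢ−1)/(1+V/F(Kᵢ−1)) = 0.
Feasibility: ΣzᵢKᵢ = 1.4637, Σzᵢ/Kᵢ = 1.3521 — both > 1, two phases present.
Binary case is linear: z₁(K₁−1)(1+V/F(K₂−1)) + z₂(K₂−1)(1+V/F(K₁−1)) = 0
⇒ V/F = [z₁(K₁−1)+z₂(K₂−1)] / [−(K₁−1)(K₂−1)] = 0.46365/0.64240 = 0.7218
Then V = V/F·F = 0.7218·254 = 183.3 mol/h and L = F − V = 70.7 mol/h.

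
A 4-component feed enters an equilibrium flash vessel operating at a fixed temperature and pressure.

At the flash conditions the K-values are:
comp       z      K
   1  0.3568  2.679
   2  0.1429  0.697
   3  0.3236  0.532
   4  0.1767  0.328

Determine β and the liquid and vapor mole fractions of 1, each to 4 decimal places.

β = 0.3386, x_1 = 0.2275, y_1 = 0.6094

Let β = V/F and solve Σ zᵢ(Kᵢ−1)/(1+β(Kᵢ−1)) = 0.
Check two-phase: ΣzᵢKᵢ = 1.2856 > 1 and Σzᵢ/Kᵢ = 1.4852 > 1, so g(0) = 0.2856 > 0 and g(1) = -0.4852 < 0.
Iterate (Newton) starting at β = 0.5:
  β = 0.5000: g = -0.10190, g' = -0.6173 → β = 0.3349
  β = 0.3349: g = 0.00243, g' = -0.6609 → β = 0.3386
Converged at β = 0.3386.
Compositions from xᵢ = zᵢ/(1+β(Kᵢ−1)), yᵢ = Kᵢxᵢ:
  1: x = 0.2275, y = 0.6094
  2: x = 0.1592, y = 0.1110
  3: x = 0.3845, y = 0.2046
  4: x = 0.2288, y = 0.0750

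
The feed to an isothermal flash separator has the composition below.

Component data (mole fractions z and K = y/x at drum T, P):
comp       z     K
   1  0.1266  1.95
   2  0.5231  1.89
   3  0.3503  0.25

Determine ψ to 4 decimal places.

Let ψ = V/F and solve Σ zᵢ(Kᵢ−1)/(1+ψ(Kᵢ−1)) = 0.
Feasibility: ΣzᵢKᵢ = 1.3231, Σzᵢ/Kᵢ = 1.7429 — both > 1, two phases present.
Newton–Raphson from ψ = 0.5:
  ψ = 0.5000: g = -0.01663, g' = -0.7554 → ψ = 0.4780
  ψ = 0.4780: g = -0.00021, g' = -0.7368 → ψ = 0.4777
Converged at ψ = 0.4777.

ψ = 0.4777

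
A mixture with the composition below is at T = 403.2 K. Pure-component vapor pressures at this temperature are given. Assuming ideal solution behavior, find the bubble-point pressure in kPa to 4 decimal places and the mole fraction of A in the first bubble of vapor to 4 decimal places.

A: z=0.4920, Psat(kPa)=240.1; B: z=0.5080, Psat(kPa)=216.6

At the bubble point ψ → 0, so ΣzᵢKᵢ = 1 with Kᵢ = Pᵢˢᵃᵗ/P ⇒ P = ΣzᵢPᵢˢᵃᵗ.
P = 0.4920·240.1 + 0.5080·216.6 = 228.1620 kPa
yᵢ = zᵢPᵢˢᵃᵗ/P ⇒ y_A = 0.4920·240.1/228.1620 = 0.5177

Pbub = 228.1620 kPa, y_A = 0.5177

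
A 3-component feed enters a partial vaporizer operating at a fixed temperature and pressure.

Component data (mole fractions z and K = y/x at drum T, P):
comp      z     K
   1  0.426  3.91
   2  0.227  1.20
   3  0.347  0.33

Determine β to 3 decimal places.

Newton–Raphson from β = 0.48:
  β = 0.480: g = 0.2159, g' = -0.974 → β = 0.702
  β = 0.702: g = 0.0086, g' = -0.952 → β = 0.711
Converged at β = 0.711.

β = 0.711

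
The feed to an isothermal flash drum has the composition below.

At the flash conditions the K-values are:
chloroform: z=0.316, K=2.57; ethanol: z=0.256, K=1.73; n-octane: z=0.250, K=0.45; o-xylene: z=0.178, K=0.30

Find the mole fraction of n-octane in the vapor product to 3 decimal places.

y_n-octane = 0.161

Material balance + equilibrium reduce to Σ zᵢ(Kᵢ−1)/(1+ψ(Kᵢ−1)) = 0.
Feasibility: ΣzᵢKᵢ = 1.421, Σzᵢ/Kᵢ = 1.420 — both > 1, two phases present.
Newton iteration, ψ⁰ = 0.5:
  ψ = 0.500: g = 0.0335, g' = -0.668 → ψ = 0.550
Converged at ψ = 0.550.
Compositions from xᵢ = zᵢ/(1+ψ(Kᵢ−1)), yᵢ = Kᵢxᵢ:
  chloroform: x = 0.170, y = 0.436
  ethanol: x = 0.183, y = 0.316
  n-octane: x = 0.358, y = 0.161
  o-xylene: x = 0.289, y = 0.087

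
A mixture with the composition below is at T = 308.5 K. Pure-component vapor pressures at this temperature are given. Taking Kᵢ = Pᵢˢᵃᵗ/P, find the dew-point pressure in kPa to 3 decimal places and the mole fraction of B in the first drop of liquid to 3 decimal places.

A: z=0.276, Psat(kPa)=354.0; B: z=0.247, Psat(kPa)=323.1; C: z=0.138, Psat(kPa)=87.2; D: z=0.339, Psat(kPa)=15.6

Pdew = 40.229 kPa, x_B = 0.031

At the dew point ψ → 1, so Σzᵢ/Kᵢ = 1 with Kᵢ = Pᵢˢᵃᵗ/P ⇒ 1/P = Σzᵢ/Pᵢˢᵃᵗ.
1/P = 0.276/354.0 + 0.247/323.1 + 0.138/87.2 + 0.339/15.6 = 0.024857 ⇒ P = 40.229 kPa
xᵢ = zᵢP/Pᵢˢᵃᵗ ⇒ x_B = 0.247·40.229/323.1 = 0.031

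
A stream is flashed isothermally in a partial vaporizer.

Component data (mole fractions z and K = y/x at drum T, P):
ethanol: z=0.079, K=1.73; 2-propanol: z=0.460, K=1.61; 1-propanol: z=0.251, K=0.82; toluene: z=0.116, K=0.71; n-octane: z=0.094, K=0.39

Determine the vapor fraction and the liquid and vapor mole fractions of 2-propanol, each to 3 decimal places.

ψ = 0.862, x_2-propanol = 0.301, y_2-propanol = 0.485

Material balance + equilibrium reduce to Σ zᵢ(Kᵢ−1)/(1+ψ(Kᵢ−1)) = 0.
Check two-phase: ΣzᵢKᵢ = 1.202 > 1 and Σzᵢ/Kᵢ = 1.042 > 1, so g(0) = 0.202 > 0 and g(1) = -0.042 < 0.
Iterate (Newton) starting at ψ = 0.51:
  ψ = 0.510: g = 0.0836, g' = -0.219 → ψ = 0.892
  ψ = 0.892: g = -0.0083, g' = -0.285 → ψ = 0.863
  ψ = 0.863: g = -0.0002, g' = -0.274 → ψ = 0.862
Converged at ψ = 0.862.
Compositions from xᵢ = zᵢ/(1+ψ(Kᵢ−1)), yᵢ = Kᵢxᵢ:
  ethanol: x = 0.048, y = 0.084
  2-propanol: x = 0.301, y = 0.485
  1-propanol: x = 0.297, y = 0.244
  toluene: x = 0.155, y = 0.110
  n-octane: x = 0.198, y = 0.077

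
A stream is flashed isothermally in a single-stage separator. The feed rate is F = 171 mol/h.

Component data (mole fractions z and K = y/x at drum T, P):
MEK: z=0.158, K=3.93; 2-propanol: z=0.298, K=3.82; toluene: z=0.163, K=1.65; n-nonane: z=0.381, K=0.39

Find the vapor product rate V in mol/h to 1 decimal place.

V = 139.1 mol/h

Rachford–Rice: g(V/F) = Σ zᵢ(Kᵢ−1)/(1+V/F(Kᵢ−1)) = 0.
Check two-phase: ΣzᵢKᵢ = 2.177 > 1 and Σzᵢ/Kᵢ = 1.194 > 1, so g(0) = 1.177 > 0 and g(1) = -0.194 < 0.
Newton–Raphson from V/F = 0.4:
  V/F = 0.400: g = 0.3847, g' = -1.102 → V/F = 0.749
  V/F = 0.749: g = 0.0583, g' = -0.889 → V/F = 0.815
  V/F = 0.815: g = -0.0011, g' = -0.926 → V/F = 0.813
Converged at V/F = 0.813.
Then V = V/F·F = 0.8134·171 = 139.1 mol/h and L = F − V = 31.9 mol/h.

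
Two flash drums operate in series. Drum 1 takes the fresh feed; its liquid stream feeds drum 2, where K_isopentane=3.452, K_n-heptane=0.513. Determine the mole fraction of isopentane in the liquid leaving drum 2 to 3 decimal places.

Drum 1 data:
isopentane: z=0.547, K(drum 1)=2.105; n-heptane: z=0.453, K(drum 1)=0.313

Drum 1:
Rachford–Rice: g(ψ₁) = Σ zᵢ(Kᵢ−1)/(1+ψ₁(Kᵢ−1)) = 0.
Feasibility: ΣzᵢKᵢ = 1.293, Σzᵢ/Kᵢ = 1.707 — both > 1, two phases present.
Iterate (Newton) starting at ψ₁ = 0.62:
  ψ₁ = 0.620: g = -0.1834, g' = -0.884 → ψ₁ = 0.412
  ψ₁ = 0.412: g = -0.0191, g' = -0.731 → ψ₁ = 0.386
Converged at ψ₁ = 0.386.
Drum-1 compositions:
  isopentane: x = 0.383, y = 0.807
  n-heptane: x = 0.617, y = 0.193
Drum-2 feed = drum-1 liquid: z₂ = (0.3834, 0.6166).
Drum 2:
Material balance + equilibrium reduce to Σ zᵢ(Kᵢ−1)/(1+ψ₂(Kᵢ−1)) = 0.
g(0) = ΣzᵢKᵢ − 1 = 0.640 and g(1) = 1 − Σzᵢ/Kᵢ = -0.313, so a root lies in (0, 1).
Binary case is linear: z₁(K₁−1)(1+ψ₂(K₂−1)) + z₂(K₂−1)(1+ψ₂(K₁−1)) = 0
⇒ ψ₂ = [z₁(K₁−1)+z₂(K₂−1)] / [−(K₁−1)(K₂−1)] = 0.6397/1.1941 = 0.536
  isopentane: x = 0.166, y = 0.572
  n-heptane: x = 0.834, y = 0.428

x_isopentane (drum 2) = 0.166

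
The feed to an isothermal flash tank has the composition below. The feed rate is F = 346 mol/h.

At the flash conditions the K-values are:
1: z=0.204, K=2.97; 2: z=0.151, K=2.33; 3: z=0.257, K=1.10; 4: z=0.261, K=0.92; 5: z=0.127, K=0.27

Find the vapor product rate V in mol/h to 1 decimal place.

V = 294.9 mol/h

Newton–Raphson from ψ = 0.58:
  ψ = 0.580: g = 0.1425, g' = -0.465 → ψ = 0.886
  ψ = 0.886: g = -0.0230, g' = -0.709 → ψ = 0.854
  ψ = 0.854: g = -0.0010, g' = -0.650 → ψ = 0.852
Converged at ψ = 0.852.
Then V = ψ·F = 0.8523·346 = 294.9 mol/h and L = F − V = 51.1 mol/h.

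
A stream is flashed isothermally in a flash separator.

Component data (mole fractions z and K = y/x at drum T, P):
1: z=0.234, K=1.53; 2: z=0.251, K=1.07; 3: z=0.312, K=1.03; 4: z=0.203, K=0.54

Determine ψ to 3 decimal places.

ψ = 0.526

Rachford–Rice: g(ψ) = Σ zᵢ(Kᵢ−1)/(1+ψ(Kᵢ−1)) = 0.
Check two-phase: ΣzᵢKᵢ = 1.058 > 1 and Σzᵢ/Kᵢ = 1.066 > 1, so g(0) = 0.058 > 0 and g(1) = -0.066 < 0.
Newton–Raphson from ψ = 0.5:
  ψ = 0.500: g = 0.0030, g' = -0.115 → ψ = 0.526
Converged at ψ = 0.526.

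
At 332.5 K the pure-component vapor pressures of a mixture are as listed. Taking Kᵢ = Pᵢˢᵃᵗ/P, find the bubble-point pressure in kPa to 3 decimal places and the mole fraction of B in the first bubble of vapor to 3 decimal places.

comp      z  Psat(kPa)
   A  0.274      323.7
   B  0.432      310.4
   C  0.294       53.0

Pbub = 238.369 kPa, y_B = 0.563

At the bubble point ψ → 0, so ΣzᵢKᵢ = 1 with Kᵢ = Pᵢˢᵃᵗ/P ⇒ P = ΣzᵢPᵢˢᵃᵗ.
P = 0.274·323.7 + 0.432·310.4 + 0.294·53.0 = 238.369 kPa
yᵢ = zᵢPᵢˢᵃᵗ/P ⇒ y_B = 0.432·310.4/238.369 = 0.563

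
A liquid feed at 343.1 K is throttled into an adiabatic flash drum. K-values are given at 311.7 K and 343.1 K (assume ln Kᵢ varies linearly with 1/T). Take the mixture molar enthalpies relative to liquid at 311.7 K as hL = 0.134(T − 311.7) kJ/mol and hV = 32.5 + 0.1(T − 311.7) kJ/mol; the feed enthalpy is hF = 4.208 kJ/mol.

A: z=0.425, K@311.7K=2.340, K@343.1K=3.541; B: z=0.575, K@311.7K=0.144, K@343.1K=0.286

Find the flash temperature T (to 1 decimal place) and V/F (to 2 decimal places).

Adiabatic flash: solve Rachford–Rice at each trial T, then check hF = ψ·hV(T) + (1−ψ)·hL(T).
  T = 311.7 K: K = (2.340, 0.144), RR gives ψ = 0.067, H_out = 2.190 kJ/mol
  T = 343.1 K: K = (3.541, 0.286), RR gives ψ = 0.369, H_out = 15.805 kJ/mol
  T = 327.4 K: K = (2.907, 0.206), RR gives ψ = 0.234, H_out = 9.584 kJ/mol
  T = 319.5 K: K = (2.613, 0.173), RR gives ψ = 0.157, H_out = 6.121 kJ/mol
  T = 315.6 K: K = (2.475, 0.158), RR gives ψ = 0.115, H_out = 4.239 kJ/mol
  T = 313.6 K: K = (2.405, 0.151), RR gives ψ = 0.091, H_out = 3.212 kJ/mol
Linear interpolation between T = 313.6 (H_out = 3.212) and T = 315.6 (H_out = 4.239) on hF = 4.208 gives T ≈ 315.5 K, at which ψ = 0.11.

T = 315.5 K, V/F = 0.11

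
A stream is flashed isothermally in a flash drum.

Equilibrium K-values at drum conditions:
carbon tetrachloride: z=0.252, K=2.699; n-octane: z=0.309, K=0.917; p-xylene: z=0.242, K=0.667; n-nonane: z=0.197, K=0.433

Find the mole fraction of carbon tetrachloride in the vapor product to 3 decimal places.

y_carbon tetrachloride = 0.414

Newton iteration, ψ⁰ = 0.5:
  ψ = 0.500: g = -0.0478, g' = -0.377 → ψ = 0.373
  ψ = 0.373: g = 0.0019, g' = -0.412 → ψ = 0.378
Converged at ψ = 0.378.
Compositions from xᵢ = zᵢ/(1+ψ(Kᵢ−1)), yᵢ = Kᵢxᵢ:
  carbon tetrachloride: x = 0.153, y = 0.414
  n-octane: x = 0.319, y = 0.293
  p-xylene: x = 0.277, y = 0.185
  n-nonane: x = 0.251, y = 0.109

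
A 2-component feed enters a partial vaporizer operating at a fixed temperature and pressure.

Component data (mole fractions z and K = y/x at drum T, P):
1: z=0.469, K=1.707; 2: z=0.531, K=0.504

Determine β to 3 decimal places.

Rachford–Rice: g(β) = Σ zᵢ(Kᵢ−1)/(1+β(Kᵢ−1)) = 0.
Check two-phase: ΣzᵢKᵢ = 1.068 > 1 and Σzᵢ/Kᵢ = 1.328 > 1, so g(0) = 0.068 > 0 and g(1) = -0.328 < 0.
Binary case is linear: z₁(K₁−1)(1+β(K₂−1)) + z₂(K₂−1)(1+β(K₁−1)) = 0
⇒ β = [z₁(K₁−1)+z₂(K₂−1)] / [−(K₁−1)(K₂−1)] = 0.0682/0.3507 = 0.195

β = 0.195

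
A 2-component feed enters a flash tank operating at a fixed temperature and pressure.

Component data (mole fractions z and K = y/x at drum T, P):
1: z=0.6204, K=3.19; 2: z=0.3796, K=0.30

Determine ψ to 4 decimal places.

Material balance + equilibrium reduce to Σ zᵢ(Kᵢ−1)/(1+ψ(Kᵢ−1)) = 0.
Check two-phase: ΣzᵢKᵢ = 2.0930 > 1 and Σzᵢ/Kᵢ = 1.4598 > 1, so g(0) = 1.0930 > 0 and g(1) = -0.4598 < 0.
Binary case is linear: z₁(K₁−1)(1+ψ(K₂−1)) + z₂(K₂−1)(1+ψ(K₁−1)) = 0
⇒ ψ = [z₁(K₁−1)+z₂(K₂−1)] / [−(K₁−1)(K₂−1)] = 1.09296/1.53300 = 0.7130

ψ = 0.7130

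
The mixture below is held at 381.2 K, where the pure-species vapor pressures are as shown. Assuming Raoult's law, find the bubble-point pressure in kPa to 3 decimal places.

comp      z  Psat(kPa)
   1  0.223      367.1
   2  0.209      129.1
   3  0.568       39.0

At the bubble point ψ → 0, so ΣzᵢKᵢ = 1 with Kᵢ = Pᵢˢᵃᵗ/P ⇒ P = ΣzᵢPᵢˢᵃᵗ.
P = 0.223·367.1 + 0.209·129.1 + 0.568·39.0 = 130.997 kPa

Pbub = 130.997 kPa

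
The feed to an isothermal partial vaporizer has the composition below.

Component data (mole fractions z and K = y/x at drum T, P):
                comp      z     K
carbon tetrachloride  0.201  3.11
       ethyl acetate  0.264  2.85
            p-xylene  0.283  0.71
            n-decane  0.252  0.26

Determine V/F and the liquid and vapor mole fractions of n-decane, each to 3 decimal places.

Newton–Raphson from V/F = 0.54:
  V/F = 0.540: g = 0.0347, g' = -0.838 → V/F = 0.581
Converged at V/F = 0.581.
Compositions from xᵢ = zᵢ/(1+V/F(Kᵢ−1)), yᵢ = Kᵢxᵢ:
  carbon tetrachloride: x = 0.090, y = 0.281
  ethyl acetate: x = 0.127, y = 0.363
  p-xylene: x = 0.340, y = 0.242
  n-decane: x = 0.442, y = 0.115

V/F = 0.581, x_n-decane = 0.442, y_n-decane = 0.115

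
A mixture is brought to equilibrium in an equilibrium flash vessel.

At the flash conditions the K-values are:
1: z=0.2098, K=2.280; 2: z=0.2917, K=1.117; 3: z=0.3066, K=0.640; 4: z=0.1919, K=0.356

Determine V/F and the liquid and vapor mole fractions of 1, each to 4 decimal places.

V/F = 0.1639, x_1 = 0.1734, y_1 = 0.3954

Rachford–Rice: g(V/F) = Σ zᵢ(Kᵢ−1)/(1+V/F(Kᵢ−1)) = 0.
Check two-phase: ΣzᵢKᵢ = 1.0687 > 1 and Σzᵢ/Kᵢ = 1.3713 > 1, so g(0) = 0.0687 > 0 and g(1) = -0.3713 < 0.
Newton iteration, V/F⁰ = 0.5:
  V/F = 0.5000: g = -0.12089, g' = -0.3636 → V/F = 0.1675
  V/F = 0.1675: g = -0.00138, g' = -0.3819 → V/F = 0.1639
Converged at V/F = 0.1639.
Compositions from xᵢ = zᵢ/(1+V/F(Kᵢ−1)), yᵢ = Kᵢxᵢ:
  1: x = 0.1734, y = 0.3954
  2: x = 0.2862, y = 0.3197
  3: x = 0.3258, y = 0.2085
  4: x = 0.2145, y = 0.0764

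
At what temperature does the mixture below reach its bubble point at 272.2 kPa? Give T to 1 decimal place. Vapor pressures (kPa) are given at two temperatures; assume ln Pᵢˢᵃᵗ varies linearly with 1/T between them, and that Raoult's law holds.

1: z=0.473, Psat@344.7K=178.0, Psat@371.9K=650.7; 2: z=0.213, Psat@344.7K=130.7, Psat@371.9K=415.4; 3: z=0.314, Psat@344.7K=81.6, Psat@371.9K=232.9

Bubble-point temperature: ΣzᵢPᵢˢᵃᵗ(T) = P. Interpolate ln Pᵢˢᵃᵗ = aᵢ + bᵢ/T.
  T = 344.7 K: ΣzᵢPᵢˢᵃᵗ = 137.66 kPa
  T = 371.9 K: ΣzᵢPᵢˢᵃᵗ = 469.39 kPa
  T = 358.3 K: ΣzᵢPᵢˢᵃᵗ = 259.87 kPa
  T = 365.1 K: ΣzᵢPᵢˢᵃᵗ = 351.10 kPa
  T = 361.7 K: ΣzᵢPᵢˢᵃᵗ = 302.47 kPa
  T = 360.0 K: ΣzᵢPᵢˢᵃᵗ = 280.46 kPa
Interpolating between 358.3 K and 360.0 K gives T ≈ 359.3 K.

T = 359.3 K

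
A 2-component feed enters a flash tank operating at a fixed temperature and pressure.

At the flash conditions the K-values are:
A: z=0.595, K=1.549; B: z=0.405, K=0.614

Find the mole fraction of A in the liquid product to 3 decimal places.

Rachford–Rice: g(ψ) = Σ zᵢ(Kᵢ−1)/(1+ψ(Kᵢ−1)) = 0.
Check two-phase: ΣzᵢKᵢ = 1.170 > 1 and Σzᵢ/Kᵢ = 1.044 > 1, so g(0) = 0.170 > 0 and g(1) = -0.044 < 0.
Newton–Raphson from ψ = 0.48:
  ψ = 0.480: g = 0.0666, g' = -0.203 → ψ = 0.808
  ψ = 0.808: g = -0.0009, g' = -0.213 → ψ = 0.804
Converged at ψ = 0.804.
Compositions from xᵢ = zᵢ/(1+ψ(Kᵢ−1)), yᵢ = Kᵢxᵢ:
  A: x = 0.413, y = 0.639
  B: x = 0.587, y = 0.361

x_A = 0.413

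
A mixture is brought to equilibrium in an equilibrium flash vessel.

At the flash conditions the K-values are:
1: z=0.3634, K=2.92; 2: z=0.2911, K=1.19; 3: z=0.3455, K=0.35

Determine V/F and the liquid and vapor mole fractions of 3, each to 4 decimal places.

Material balance + equilibrium reduce to Σ zᵢ(Kᵢ−1)/(1+V/F(Kᵢ−1)) = 0.
g(0) = ΣzᵢKᵢ − 1 = 0.5285 and g(1) = 1 − Σzᵢ/Kᵢ = -0.3562, so a root lies in (0, 1).
Newton iteration, V/F⁰ = 0.5:
  V/F = 0.5000: g = 0.07379, g' = -0.6779 → V/F = 0.6089
  V/F = 0.6089: g = -0.00041, g' = -0.6930 → V/F = 0.6083
Converged at V/F = 0.6083.
Compositions from xᵢ = zᵢ/(1+V/F(Kᵢ−1)), yᵢ = Kᵢxᵢ:
  1: x = 0.1676, y = 0.4895
  2: x = 0.2609, y = 0.3105
  3: x = 0.5714, y = 0.2000

V/F = 0.6083, x_3 = 0.5714, y_3 = 0.2000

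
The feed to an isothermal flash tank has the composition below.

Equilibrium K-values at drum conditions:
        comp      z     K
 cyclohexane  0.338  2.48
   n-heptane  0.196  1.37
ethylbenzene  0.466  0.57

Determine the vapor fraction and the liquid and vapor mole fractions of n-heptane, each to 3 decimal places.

ψ = 0.745, x_n-heptane = 0.154, y_n-heptane = 0.211

Material balance + equilibrium reduce to Σ zᵢ(Kᵢ−1)/(1+ψ(Kᵢ−1)) = 0.
Feasibility: ΣzᵢKᵢ = 1.372, Σzᵢ/Kᵢ = 1.097 — both > 1, two phases present.
Newton–Raphson from ψ = 0.5:
  ψ = 0.500: g = 0.0934, g' = -0.403 → ψ = 0.732
  ψ = 0.732: g = 0.0049, g' = -0.371 → ψ = 0.745
Converged at ψ = 0.745.
Compositions from xᵢ = zᵢ/(1+ψ(Kᵢ−1)), yᵢ = Kᵢxᵢ:
  cyclohexane: x = 0.161, y = 0.399
  n-heptane: x = 0.154, y = 0.211
  ethylbenzene: x = 0.686, y = 0.391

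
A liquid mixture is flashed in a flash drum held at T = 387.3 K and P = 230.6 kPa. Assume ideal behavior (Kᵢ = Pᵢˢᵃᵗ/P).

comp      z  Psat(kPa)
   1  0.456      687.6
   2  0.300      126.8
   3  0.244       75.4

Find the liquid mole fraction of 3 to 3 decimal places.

x_3 = 0.383

Raoult's law: Kᵢ = Pᵢˢᵃᵗ/P = Pᵢˢᵃᵗ/230.6.
  K_1 = 687.6/230.6 = 2.98179, K_2 = 126.8/230.6 = 0.54987, K_3 = 75.4/230.6 = 0.32697
Material balance + equilibrium reduce to Σ zᵢ(Kᵢ−1)/(1+ψ(Kᵢ−1)) = 0.
g(0) = ΣzᵢKᵢ − 1 = 0.604 and g(1) = 1 − Σzᵢ/Kᵢ = -0.445, so a root lies in (0, 1).
Newton iteration, ψ⁰ = 0.38:
  ψ = 0.380: g = 0.1319, g' = -0.871 → ψ = 0.532
  ψ = 0.532: g = 0.0069, g' = -0.798 → ψ = 0.540
Converged at ψ = 0.540.
Compositions from xᵢ = zᵢ/(1+ψ(Kᵢ−1)), yᵢ = Kᵢxᵢ:
  1: x = 0.220, y = 0.657
  2: x = 0.396, y = 0.218
  3: x = 0.383, y = 0.125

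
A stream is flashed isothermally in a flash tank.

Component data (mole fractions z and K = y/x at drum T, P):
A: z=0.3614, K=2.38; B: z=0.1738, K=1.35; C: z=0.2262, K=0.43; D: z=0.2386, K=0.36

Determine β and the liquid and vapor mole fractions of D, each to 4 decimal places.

β = 0.4041, x_D = 0.3218, y_D = 0.1159

Material balance + equilibrium reduce to Σ zᵢ(Kᵢ−1)/(1+β(Kᵢ−1)) = 0.
g(0) = ΣzᵢKᵢ − 1 = 0.2779 and g(1) = 1 − Σzᵢ/Kᵢ = -0.4694, so a root lies in (0, 1).
Newton iteration, β⁰ = 0.5:
  β = 0.5000: g = -0.05801, g' = -0.6115 → β = 0.4051
  β = 0.4051: g = -0.00064, g' = -0.6019 → β = 0.4041
Converged at β = 0.4041.
Compositions from xᵢ = zᵢ/(1+β(Kᵢ−1)), yᵢ = Kᵢxᵢ:
  A: x = 0.2320, y = 0.5522
  B: x = 0.1523, y = 0.2056
  C: x = 0.2939, y = 0.1264
  D: x = 0.3218, y = 0.1159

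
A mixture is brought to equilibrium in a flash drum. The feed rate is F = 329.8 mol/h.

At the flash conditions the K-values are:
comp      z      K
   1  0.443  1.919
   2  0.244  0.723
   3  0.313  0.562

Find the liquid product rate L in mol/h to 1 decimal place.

L = 137.1 mol/h

Newton iteration, ψ⁰ = 0.5:
  ψ = 0.500: g = 0.0250, g' = -0.299 → ψ = 0.583
  ψ = 0.583: g = 0.0003, g' = -0.294 → ψ = 0.584
Converged at ψ = 0.584.
Then V = ψ·F = 0.5843·329.8 = 192.7 mol/h and L = F − V = 137.1 mol/h.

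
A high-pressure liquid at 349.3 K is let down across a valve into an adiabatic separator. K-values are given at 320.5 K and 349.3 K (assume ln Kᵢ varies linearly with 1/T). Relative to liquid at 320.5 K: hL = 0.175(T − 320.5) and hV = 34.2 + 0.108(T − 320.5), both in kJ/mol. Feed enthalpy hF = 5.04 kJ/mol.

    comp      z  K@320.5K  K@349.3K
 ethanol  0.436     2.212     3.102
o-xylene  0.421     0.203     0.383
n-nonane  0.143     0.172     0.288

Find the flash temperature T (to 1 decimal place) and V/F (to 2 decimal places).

T = 324.4 K, V/F = 0.13

Adiabatic flash: solve Rachford–Rice at each trial T, then check hF = ψ·hV(T) + (1−ψ)·hL(T).
  T = 320.5 K: K = (2.212, 0.203, 0.172), RR gives ψ = 0.076, H_out = 2.611 kJ/mol
  T = 349.3 K: K = (3.102, 0.383, 0.288), RR gives ψ = 0.411, H_out = 18.295 kJ/mol
  T = 334.9 K: K = (2.639, 0.283, 0.225), RR gives ψ = 0.251, H_out = 10.873 kJ/mol
  T = 327.7 K: K = (2.421, 0.240, 0.197), RR gives ψ = 0.169, H_out = 6.951 kJ/mol
  T = 324.1 K: K = (2.315, 0.221, 0.184), RR gives ψ = 0.124, H_out = 4.850 kJ/mol
  T = 325.9 K: K = (2.368, 0.231, 0.191), RR gives ψ = 0.147, H_out = 5.916 kJ/mol
Linear interpolation between T = 324.1 (H_out = 4.850) and T = 325.9 (H_out = 5.916) on hF = 5.04 gives T ≈ 324.4 K, at which ψ = 0.13.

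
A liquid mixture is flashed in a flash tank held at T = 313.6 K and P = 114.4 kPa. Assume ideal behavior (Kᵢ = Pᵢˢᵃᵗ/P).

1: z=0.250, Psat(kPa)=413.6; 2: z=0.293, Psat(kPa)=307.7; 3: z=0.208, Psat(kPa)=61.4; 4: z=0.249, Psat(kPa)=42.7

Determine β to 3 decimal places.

β = 0.746

Raoult's law: Kᵢ = Pᵢˢᵃᵗ/P = Pᵢˢᵃᵗ/114.4.
  K_1 = 413.6/114.4 = 3.61538, K_2 = 307.7/114.4 = 2.68969, K_3 = 61.4/114.4 = 0.53671, K_4 = 42.7/114.4 = 0.37325
Newton–Raphson from β = 0.61:
  β = 0.610: g = 0.1087, g' = -0.800 → β = 0.746
Converged at β = 0.746.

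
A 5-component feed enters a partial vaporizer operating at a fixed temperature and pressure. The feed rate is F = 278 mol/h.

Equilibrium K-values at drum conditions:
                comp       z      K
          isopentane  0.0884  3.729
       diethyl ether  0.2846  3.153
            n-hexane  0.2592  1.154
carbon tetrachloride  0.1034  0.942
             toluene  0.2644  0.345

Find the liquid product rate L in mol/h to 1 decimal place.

L = 68.5 mol/h

Rachford–Rice: g(β) = Σ zᵢ(Kᵢ−1)/(1+β(Kᵢ−1)) = 0.
Feasibility: ΣzᵢKᵢ = 1.7147, Σzᵢ/Kᵢ = 1.2147 — both > 1, two phases present.
Iterate (Newton) starting at β = 0.5:
  β = 0.5000: g = 0.17048, g' = -0.6802 → β = 0.7506
  β = 0.7506: g = 0.00218, g' = -0.7079 → β = 0.7537
Converged at β = 0.7537.
Then V = β·F = 0.7537·278 = 209.5 mol/h and L = F − V = 68.5 mol/h.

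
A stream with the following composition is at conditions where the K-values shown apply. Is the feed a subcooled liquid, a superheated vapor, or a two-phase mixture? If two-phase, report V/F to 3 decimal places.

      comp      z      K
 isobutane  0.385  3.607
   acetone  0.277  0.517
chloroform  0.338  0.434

two-phase, V/F = 0.491

ΣzᵢKᵢ = 1.679; Σzᵢ/Kᵢ = 1.421.
Both exceed 1, so a two-phase solution exists.
Newton iteration, ψ⁰ = 0.5:
  ψ = 0.500: g = -0.0075, g' = -0.816 → ψ = 0.491
Converged at ψ = 0.491.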